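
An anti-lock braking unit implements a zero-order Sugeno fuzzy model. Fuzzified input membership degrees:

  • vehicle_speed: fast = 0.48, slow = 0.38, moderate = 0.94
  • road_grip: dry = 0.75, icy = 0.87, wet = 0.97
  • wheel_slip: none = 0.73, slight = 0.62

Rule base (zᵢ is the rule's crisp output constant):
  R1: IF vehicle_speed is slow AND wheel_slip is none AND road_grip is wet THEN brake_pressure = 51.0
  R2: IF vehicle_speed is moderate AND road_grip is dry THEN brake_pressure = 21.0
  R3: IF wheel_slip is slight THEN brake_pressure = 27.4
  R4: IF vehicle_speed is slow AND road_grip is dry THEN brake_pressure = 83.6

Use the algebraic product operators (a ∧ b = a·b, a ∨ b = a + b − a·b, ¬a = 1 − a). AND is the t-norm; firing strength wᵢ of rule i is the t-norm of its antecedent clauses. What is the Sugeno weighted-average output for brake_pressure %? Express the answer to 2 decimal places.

R1 (z=51.0): slow=0.38, none=0.73, wet=0.97; AND[a·b] → w = 0.2691
R2 (z=21.0): moderate=0.94, dry=0.75; AND[a·b] → w = 0.7050
R3 (z=27.4): slight=0.62 → w = 0.6200
R4 (z=83.6): slow=0.38, dry=0.75; AND[a·b] → w = 0.2850
Weighted average = (0.2691·51.0 + 0.7050·21.0 + 0.6200·27.4 + 0.2850·83.6) / (0.2691 + 0.7050 + 0.6200 + 0.2850)
  = 69.3420 / 1.8791 = 36.90

36.90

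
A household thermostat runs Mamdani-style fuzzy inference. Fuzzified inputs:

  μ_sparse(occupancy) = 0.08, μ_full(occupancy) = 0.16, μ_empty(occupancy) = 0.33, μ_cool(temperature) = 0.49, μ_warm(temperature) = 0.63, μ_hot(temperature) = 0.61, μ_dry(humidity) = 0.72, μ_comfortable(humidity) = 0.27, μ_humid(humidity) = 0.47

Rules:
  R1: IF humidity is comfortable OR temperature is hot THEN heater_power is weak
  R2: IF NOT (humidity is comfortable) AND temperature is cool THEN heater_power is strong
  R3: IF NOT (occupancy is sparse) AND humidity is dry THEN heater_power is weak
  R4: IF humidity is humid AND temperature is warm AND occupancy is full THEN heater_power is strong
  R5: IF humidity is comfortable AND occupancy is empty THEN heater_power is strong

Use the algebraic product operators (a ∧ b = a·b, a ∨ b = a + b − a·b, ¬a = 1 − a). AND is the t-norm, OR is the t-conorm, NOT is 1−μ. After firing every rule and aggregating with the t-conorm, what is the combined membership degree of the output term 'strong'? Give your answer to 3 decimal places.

0.443

R1: comfortable=0.27, hot=0.61; OR[a + b − a·b] → w = 0.7153
R2: ¬comfortable=1−0.27=0.73, cool=0.49; AND[a·b] → w = 0.3577
R3: ¬sparse=1−0.08=0.92, dry=0.72; AND[a·b] → w = 0.6624
R4: humid=0.47, warm=0.63, full=0.16; AND[a·b] → w = 0.0474
R5: comfortable=0.27, empty=0.33; AND[a·b] → w = 0.0891
Rules with consequent 'strong': {R2, R4, R5} → strengths 0.3577, 0.0474, 0.0891
Aggregate via t-conorm [a + b − a·b]: 0.4426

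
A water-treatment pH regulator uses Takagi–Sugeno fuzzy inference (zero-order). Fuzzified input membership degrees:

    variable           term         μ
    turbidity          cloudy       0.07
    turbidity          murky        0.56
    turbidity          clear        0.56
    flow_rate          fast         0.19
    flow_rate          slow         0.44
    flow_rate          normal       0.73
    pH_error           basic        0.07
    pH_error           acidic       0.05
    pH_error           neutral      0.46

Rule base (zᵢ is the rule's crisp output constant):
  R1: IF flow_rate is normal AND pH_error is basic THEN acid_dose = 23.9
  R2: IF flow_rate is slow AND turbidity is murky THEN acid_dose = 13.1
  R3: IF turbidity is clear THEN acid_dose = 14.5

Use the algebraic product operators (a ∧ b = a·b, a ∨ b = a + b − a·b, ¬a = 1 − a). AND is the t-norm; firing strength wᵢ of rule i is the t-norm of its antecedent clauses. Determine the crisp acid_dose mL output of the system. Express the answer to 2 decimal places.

14.66

R1 (z=23.9): normal=0.73, basic=0.07; AND[a·b] → w = 0.0511
R2 (z=13.1): slow=0.44, murky=0.56; AND[a·b] → w = 0.2464
R3 (z=14.5): clear=0.56 → w = 0.5600
Weighted average = (0.0511·23.9 + 0.2464·13.1 + 0.5600·14.5) / (0.0511 + 0.2464 + 0.5600)
  = 12.5691 / 0.8575 = 14.66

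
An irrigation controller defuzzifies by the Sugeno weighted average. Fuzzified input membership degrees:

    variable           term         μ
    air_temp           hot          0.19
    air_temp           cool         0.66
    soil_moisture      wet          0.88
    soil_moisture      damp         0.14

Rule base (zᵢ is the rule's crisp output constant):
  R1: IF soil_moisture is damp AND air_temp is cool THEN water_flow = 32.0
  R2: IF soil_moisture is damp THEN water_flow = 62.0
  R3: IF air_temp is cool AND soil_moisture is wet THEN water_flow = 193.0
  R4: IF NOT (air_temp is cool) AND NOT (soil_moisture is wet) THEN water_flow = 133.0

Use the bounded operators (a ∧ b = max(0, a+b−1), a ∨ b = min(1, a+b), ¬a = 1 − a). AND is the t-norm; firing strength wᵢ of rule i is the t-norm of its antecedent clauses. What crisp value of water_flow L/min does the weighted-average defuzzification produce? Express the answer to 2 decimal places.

R1 (z=32.0): damp=0.14, cool=0.66; AND[max(0, a+b−1)] → w = 0.00
R2 (z=62.0): damp=0.14 → w = 0.14
R3 (z=193.0): cool=0.66, wet=0.88; AND[max(0, a+b−1)] → w = 0.54
R4 (z=133.0): ¬cool=1−0.66=0.34, ¬wet=1−0.88=0.12; AND[max(0, a+b−1)] → w = 0.00
Weighted average = (0.00·32.0 + 0.14·62.0 + 0.54·193.0 + 0.00·133.0) / (0.00 + 0.14 + 0.54 + 0.00)
  = 112.9000 / 0.6800 = 166.03

166.03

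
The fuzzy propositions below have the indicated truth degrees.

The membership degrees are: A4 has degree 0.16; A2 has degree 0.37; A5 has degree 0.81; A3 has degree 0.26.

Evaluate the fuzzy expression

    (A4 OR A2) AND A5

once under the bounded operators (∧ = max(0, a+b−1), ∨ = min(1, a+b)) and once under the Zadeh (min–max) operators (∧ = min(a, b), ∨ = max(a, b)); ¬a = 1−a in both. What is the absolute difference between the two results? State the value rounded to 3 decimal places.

0.030

Under bounded:
  A4 OR A2 = min(1, a+b) on (0.16, 0.37) = 0.53
  (A4 OR A2) AND A5 = max(0, a+b−1) on (0.53, 0.81) = 0.34
  → value = 0.3400
Under Zadeh (min–max):
  A4 OR A2 = max(a, b) on (0.16, 0.37) = 0.37
  (A4 OR A2) AND A5 = min(a, b) on (0.37, 0.81) = 0.37
  → value = 0.3700
|0.3400 − 0.3700| = 0.030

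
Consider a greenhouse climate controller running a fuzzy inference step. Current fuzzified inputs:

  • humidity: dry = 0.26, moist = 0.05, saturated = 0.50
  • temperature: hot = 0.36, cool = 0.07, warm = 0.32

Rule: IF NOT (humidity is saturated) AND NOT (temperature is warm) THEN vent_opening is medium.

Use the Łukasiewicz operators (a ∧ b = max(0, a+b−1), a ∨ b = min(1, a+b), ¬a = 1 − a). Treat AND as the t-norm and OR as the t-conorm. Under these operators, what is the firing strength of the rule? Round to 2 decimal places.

0.18

firing strength: ¬saturated=1−0.50=0.50, ¬warm=1−0.32=0.68; AND[max(0, a+b−1)] → w = 0.18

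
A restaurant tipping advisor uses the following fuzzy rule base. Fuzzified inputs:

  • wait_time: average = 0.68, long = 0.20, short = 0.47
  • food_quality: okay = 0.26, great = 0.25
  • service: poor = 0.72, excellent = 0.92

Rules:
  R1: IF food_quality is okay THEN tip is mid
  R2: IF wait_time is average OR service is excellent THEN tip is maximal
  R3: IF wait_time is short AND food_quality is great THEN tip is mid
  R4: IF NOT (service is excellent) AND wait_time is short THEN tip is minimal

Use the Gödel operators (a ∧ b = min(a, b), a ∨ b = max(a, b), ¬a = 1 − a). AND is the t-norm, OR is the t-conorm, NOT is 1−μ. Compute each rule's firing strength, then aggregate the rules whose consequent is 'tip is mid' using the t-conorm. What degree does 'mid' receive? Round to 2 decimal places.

R1: okay=0.26 → w = 0.26
R2: average=0.68, excellent=0.92; OR[max(a, b)] → w = 0.92
R3: short=0.47, great=0.25; AND[min(a, b)] → w = 0.25
R4: ¬excellent=1−0.92=0.08, short=0.47; AND[min(a, b)] → w = 0.08
Rules with consequent 'mid': {R1, R3} → strengths 0.26, 0.25
Aggregate via t-conorm [max(a, b)]: 0.26

0.26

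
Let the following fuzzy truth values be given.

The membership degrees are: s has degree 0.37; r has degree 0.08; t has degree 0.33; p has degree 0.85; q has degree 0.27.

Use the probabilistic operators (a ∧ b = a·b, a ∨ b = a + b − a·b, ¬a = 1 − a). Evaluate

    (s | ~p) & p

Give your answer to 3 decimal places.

~p = 1 − 0.8500 = 0.1500
s | ~p = a + b − a·b on (0.3700, 0.1500) = 0.4645
(s | ~p) & p = a·b on (0.4645, 0.8500) = 0.3948

0.395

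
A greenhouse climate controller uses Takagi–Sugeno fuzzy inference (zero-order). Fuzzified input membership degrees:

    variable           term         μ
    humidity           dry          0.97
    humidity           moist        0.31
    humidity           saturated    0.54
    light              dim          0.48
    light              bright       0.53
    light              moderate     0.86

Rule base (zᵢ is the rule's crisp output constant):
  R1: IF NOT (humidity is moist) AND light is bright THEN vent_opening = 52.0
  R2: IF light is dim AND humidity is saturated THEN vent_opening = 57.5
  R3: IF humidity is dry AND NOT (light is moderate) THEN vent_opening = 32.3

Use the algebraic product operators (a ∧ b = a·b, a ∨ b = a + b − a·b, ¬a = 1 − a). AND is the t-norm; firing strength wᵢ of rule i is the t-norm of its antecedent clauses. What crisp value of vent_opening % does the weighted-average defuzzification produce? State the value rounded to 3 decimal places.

R1 (z=52.0): ¬moist=1−0.31=0.69, bright=0.53; AND[a·b] → w = 0.3657
R2 (z=57.5): dim=0.48, saturated=0.54; AND[a·b] → w = 0.2592
R3 (z=32.3): dry=0.97, ¬moderate=1−0.86=0.14; AND[a·b] → w = 0.1358
Weighted average = (0.3657·52.0 + 0.2592·57.5 + 0.1358·32.3) / (0.3657 + 0.2592 + 0.1358)
  = 38.3067 / 0.7607 = 50.357

50.357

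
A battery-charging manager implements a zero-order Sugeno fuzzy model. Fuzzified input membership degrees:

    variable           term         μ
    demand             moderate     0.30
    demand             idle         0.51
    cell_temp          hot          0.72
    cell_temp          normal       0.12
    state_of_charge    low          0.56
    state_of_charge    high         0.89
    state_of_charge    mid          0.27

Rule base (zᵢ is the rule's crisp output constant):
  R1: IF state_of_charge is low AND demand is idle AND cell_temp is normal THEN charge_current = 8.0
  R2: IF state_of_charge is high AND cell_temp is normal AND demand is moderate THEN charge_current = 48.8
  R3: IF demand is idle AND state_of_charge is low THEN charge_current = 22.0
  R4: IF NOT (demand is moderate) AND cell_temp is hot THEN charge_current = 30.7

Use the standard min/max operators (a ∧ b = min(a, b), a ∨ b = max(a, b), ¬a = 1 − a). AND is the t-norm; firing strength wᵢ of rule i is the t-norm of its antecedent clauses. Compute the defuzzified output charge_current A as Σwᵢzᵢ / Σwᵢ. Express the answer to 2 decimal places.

R1 (z=8.0): low=0.56, idle=0.51, normal=0.12; AND[min(a, b)] → w = 0.12
R2 (z=48.8): high=0.89, normal=0.12, moderate=0.30; AND[min(a, b)] → w = 0.12
R3 (z=22.0): idle=0.51, low=0.56; AND[min(a, b)] → w = 0.51
R4 (z=30.7): ¬moderate=1−0.30=0.70, hot=0.72; AND[min(a, b)] → w = 0.70
Weighted average = (0.12·8.0 + 0.12·48.8 + 0.51·22.0 + 0.70·30.7) / (0.12 + 0.12 + 0.51 + 0.70)
  = 39.5260 / 1.4500 = 27.26

27.26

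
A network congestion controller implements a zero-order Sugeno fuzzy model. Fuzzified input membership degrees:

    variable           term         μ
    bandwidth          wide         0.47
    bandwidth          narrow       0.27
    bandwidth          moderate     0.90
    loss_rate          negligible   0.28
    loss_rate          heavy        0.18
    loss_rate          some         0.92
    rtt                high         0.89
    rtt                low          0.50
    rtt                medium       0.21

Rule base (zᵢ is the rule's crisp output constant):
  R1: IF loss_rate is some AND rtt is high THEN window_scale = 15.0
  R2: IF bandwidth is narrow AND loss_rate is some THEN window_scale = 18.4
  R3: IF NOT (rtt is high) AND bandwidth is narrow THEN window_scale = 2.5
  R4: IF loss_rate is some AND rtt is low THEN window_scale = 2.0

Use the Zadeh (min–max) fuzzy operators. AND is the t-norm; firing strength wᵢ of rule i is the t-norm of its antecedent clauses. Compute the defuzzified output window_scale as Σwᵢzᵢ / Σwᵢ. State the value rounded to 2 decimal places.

R1 (z=15.0): some=0.92, high=0.89; AND[min(a, b)] → w = 0.89
R2 (z=18.4): narrow=0.27, some=0.92; AND[min(a, b)] → w = 0.27
R3 (z=2.5): ¬high=1−0.89=0.11, narrow=0.27; AND[min(a, b)] → w = 0.11
R4 (z=2.0): some=0.92, low=0.50; AND[min(a, b)] → w = 0.50
Weighted average = (0.89·15.0 + 0.27·18.4 + 0.11·2.5 + 0.50·2.0) / (0.89 + 0.27 + 0.11 + 0.50)
  = 19.5930 / 1.7700 = 11.07

11.07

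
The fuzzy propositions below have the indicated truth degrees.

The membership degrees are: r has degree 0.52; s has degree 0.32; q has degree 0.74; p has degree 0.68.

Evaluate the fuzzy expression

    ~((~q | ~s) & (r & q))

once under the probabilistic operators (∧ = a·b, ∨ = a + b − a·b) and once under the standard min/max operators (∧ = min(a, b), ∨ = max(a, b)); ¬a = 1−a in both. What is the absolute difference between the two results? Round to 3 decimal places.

0.226

Under probabilistic:
  ~q = 1 − 0.7400 = 0.2600
  ~s = 1 − 0.3200 = 0.6800
  ~q | ~s = a + b − a·b on (0.2600, 0.6800) = 0.7632
  r & q = a·b on (0.5200, 0.7400) = 0.3848
  (~q | ~s) & (r & q) = a·b on (0.7632, 0.3848) = 0.2937
  ~((~q | ~s) & (r & q)) = 1 − 0.2937 = 0.7063
  → value = 0.7063
Under standard min/max:
  ~q = 1 − 0.74 = 0.26
  ~s = 1 − 0.32 = 0.68
  ~q | ~s = max(a, b) on (0.26, 0.68) = 0.68
  r & q = min(a, b) on (0.52, 0.74) = 0.52
  (~q | ~s) & (r & q) = min(a, b) on (0.68, 0.52) = 0.52
  ~((~q | ~s) & (r & q)) = 1 − 0.52 = 0.48
  → value = 0.4800
|0.7063 − 0.4800| = 0.226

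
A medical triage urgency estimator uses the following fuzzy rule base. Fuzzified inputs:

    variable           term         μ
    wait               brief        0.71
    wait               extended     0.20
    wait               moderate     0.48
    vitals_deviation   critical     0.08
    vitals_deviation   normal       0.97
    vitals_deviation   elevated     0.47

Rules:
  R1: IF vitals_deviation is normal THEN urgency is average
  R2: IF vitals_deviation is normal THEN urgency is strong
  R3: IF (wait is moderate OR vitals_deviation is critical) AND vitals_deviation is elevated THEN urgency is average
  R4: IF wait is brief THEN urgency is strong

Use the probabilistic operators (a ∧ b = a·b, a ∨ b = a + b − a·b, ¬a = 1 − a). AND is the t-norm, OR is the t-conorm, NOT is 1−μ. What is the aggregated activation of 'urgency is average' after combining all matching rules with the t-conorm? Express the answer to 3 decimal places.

0.977

R1: normal=0.97 → w = 0.9700
R2: normal=0.97 → w = 0.9700
R3: (moderate=0.48 OR critical=0.08) = 0.5216; AND[a·b] with elevated=0.47 → w = 0.2452
R4: brief=0.71 → w = 0.7100
Rules with consequent 'average': {R1, R3} → strengths 0.9700, 0.2452
Aggregate via t-conorm [a + b − a·b]: 0.9774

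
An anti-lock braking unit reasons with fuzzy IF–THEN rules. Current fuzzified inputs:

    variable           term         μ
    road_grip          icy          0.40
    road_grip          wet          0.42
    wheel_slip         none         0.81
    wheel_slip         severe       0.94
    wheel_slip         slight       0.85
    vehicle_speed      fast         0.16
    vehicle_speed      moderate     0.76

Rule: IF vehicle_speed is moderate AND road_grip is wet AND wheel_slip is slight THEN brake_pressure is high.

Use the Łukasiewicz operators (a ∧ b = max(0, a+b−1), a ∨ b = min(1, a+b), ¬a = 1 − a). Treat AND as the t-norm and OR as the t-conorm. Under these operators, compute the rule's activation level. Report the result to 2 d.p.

firing strength: moderate=0.76, wet=0.42, slight=0.85; AND[max(0, a+b−1)] → w = 0.03

0.03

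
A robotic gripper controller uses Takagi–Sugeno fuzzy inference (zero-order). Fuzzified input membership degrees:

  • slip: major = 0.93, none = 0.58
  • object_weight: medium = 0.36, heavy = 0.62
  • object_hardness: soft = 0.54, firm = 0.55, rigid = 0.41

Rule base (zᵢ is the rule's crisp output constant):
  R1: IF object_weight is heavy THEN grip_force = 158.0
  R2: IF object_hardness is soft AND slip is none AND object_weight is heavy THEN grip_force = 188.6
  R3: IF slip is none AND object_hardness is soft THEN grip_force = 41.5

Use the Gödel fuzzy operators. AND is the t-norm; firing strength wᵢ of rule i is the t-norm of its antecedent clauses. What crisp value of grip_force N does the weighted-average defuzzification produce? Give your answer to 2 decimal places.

R1 (z=158.0): heavy=0.62 → w = 0.62
R2 (z=188.6): soft=0.54, none=0.58, heavy=0.62; AND[min(a, b)] → w = 0.54
R3 (z=41.5): none=0.58, soft=0.54; AND[min(a, b)] → w = 0.54
Weighted average = (0.62·158.0 + 0.54·188.6 + 0.54·41.5) / (0.62 + 0.54 + 0.54)
  = 222.2140 / 1.7000 = 130.71

130.71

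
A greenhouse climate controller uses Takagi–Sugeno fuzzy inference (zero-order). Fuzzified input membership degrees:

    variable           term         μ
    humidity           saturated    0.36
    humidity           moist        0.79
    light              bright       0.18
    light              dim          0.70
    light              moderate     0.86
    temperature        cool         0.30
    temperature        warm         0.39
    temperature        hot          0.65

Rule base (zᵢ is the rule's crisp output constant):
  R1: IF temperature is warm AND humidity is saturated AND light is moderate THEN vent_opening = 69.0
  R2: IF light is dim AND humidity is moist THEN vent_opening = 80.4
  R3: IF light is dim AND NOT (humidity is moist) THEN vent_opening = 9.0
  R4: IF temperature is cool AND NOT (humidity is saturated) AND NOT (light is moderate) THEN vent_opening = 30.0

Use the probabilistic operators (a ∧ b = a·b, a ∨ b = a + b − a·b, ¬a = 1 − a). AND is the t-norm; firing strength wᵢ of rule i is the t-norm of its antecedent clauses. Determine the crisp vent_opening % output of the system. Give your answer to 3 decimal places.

64.795

R1 (z=69.0): warm=0.39, saturated=0.36, moderate=0.86; AND[a·b] → w = 0.1207
R2 (z=80.4): dim=0.70, moist=0.79; AND[a·b] → w = 0.5530
R3 (z=9.0): dim=0.70, ¬moist=1−0.79=0.21; AND[a·b] → w = 0.1470
R4 (z=30.0): cool=0.30, ¬saturated=1−0.36=0.64, ¬moderate=1−0.86=0.14; AND[a·b] → w = 0.0269
Weighted average = (0.1207·69.0 + 0.5530·80.4 + 0.1470·9.0 + 0.0269·30.0) / (0.1207 + 0.5530 + 0.1470 + 0.0269)
  = 54.9219 / 0.8476 = 64.795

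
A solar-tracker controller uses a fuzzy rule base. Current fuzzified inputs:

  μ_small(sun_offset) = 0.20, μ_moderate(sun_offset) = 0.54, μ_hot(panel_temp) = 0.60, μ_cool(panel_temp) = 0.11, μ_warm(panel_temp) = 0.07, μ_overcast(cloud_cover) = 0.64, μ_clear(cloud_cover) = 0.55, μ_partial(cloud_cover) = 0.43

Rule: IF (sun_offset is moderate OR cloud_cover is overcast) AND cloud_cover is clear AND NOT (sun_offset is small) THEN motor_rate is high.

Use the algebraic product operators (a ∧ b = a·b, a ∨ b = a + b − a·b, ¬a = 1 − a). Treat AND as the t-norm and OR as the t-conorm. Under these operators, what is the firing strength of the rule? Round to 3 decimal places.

firing strength: (moderate=0.54 OR overcast=0.64) = 0.8344; AND[a·b] with clear=0.55, ¬small=1−0.20=0.80 → w = 0.3671

0.367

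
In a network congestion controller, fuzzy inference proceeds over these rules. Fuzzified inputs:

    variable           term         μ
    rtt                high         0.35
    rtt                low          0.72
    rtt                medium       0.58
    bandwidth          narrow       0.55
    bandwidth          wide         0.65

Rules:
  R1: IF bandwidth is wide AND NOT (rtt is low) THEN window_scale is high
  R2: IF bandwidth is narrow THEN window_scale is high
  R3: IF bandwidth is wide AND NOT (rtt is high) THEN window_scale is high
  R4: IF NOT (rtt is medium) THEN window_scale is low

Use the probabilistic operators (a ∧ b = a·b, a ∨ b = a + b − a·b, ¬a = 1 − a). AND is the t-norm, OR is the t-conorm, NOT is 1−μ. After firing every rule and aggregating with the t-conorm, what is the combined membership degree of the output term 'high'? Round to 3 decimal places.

R1: wide=0.65, ¬low=1−0.72=0.28; AND[a·b] → w = 0.1820
R2: narrow=0.55 → w = 0.5500
R3: wide=0.65, ¬high=1−0.35=0.65; AND[a·b] → w = 0.4225
R4: ¬medium=1−0.58=0.42 → w = 0.4200
Rules with consequent 'high': {R1, R2, R3} → strengths 0.1820, 0.5500, 0.4225
Aggregate via t-conorm [a + b − a·b]: 0.7874

0.787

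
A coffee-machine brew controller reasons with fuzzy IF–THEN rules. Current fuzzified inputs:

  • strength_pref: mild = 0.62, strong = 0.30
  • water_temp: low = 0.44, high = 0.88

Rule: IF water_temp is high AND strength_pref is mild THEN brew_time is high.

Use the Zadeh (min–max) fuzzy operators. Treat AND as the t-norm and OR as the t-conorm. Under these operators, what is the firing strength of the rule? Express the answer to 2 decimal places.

firing strength: high=0.88, mild=0.62; AND[min(a, b)] → w = 0.62

0.62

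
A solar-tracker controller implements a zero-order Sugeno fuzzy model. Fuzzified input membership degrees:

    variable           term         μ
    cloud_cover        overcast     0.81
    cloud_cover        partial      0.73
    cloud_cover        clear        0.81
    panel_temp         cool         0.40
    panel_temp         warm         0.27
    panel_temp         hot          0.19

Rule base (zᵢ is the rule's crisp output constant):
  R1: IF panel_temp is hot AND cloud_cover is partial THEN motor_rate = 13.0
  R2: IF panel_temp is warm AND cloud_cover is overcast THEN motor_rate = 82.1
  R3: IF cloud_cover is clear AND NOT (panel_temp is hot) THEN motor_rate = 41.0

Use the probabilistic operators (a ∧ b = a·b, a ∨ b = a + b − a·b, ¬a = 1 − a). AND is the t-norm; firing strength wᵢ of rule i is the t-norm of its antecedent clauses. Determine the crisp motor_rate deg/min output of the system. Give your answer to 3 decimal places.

R1 (z=13.0): hot=0.19, partial=0.73; AND[a·b] → w = 0.1387
R2 (z=82.1): warm=0.27, overcast=0.81; AND[a·b] → w = 0.2187
R3 (z=41.0): clear=0.81, ¬hot=1−0.19=0.81; AND[a·b] → w = 0.6561
Weighted average = (0.1387·13.0 + 0.2187·82.1 + 0.6561·41.0) / (0.1387 + 0.2187 + 0.6561)
  = 46.6585 / 1.0135 = 46.037

46.037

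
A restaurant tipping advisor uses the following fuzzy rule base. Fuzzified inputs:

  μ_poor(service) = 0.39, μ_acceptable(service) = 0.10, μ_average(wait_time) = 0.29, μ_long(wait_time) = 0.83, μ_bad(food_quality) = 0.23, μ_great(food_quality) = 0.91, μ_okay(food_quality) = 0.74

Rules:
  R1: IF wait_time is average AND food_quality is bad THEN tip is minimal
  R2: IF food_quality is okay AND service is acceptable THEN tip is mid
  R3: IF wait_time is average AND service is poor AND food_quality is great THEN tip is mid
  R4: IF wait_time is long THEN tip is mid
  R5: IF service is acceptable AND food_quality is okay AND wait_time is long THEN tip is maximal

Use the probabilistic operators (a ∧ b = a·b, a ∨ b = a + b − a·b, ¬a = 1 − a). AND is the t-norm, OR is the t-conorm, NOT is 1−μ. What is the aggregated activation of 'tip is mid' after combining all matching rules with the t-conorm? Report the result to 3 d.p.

0.859

R1: average=0.29, bad=0.23; AND[a·b] → w = 0.0667
R2: okay=0.74, acceptable=0.10; AND[a·b] → w = 0.0740
R3: average=0.29, poor=0.39, great=0.91; AND[a·b] → w = 0.1029
R4: long=0.83 → w = 0.8300
R5: acceptable=0.10, okay=0.74, long=0.83; AND[a·b] → w = 0.0614
Rules with consequent 'mid': {R2, R3, R4} → strengths 0.0740, 0.1029, 0.8300
Aggregate via t-conorm [a + b − a·b]: 0.8588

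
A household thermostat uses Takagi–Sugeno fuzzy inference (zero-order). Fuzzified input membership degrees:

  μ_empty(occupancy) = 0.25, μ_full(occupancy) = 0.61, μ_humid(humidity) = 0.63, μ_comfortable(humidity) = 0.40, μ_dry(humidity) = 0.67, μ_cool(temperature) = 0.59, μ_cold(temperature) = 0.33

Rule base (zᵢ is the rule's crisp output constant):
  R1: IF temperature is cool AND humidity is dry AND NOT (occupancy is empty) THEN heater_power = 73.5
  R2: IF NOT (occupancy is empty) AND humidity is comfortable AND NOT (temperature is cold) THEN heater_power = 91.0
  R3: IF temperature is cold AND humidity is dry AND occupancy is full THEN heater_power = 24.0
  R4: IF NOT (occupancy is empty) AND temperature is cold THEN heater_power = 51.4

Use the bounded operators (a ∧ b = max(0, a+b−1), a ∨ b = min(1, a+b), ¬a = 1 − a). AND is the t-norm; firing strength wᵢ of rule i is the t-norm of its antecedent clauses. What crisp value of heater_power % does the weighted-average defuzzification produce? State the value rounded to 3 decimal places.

R1 (z=73.5): cool=0.59, dry=0.67, ¬empty=1−0.25=0.75; AND[max(0, a+b−1)] → w = 0.01
R2 (z=91.0): ¬empty=1−0.25=0.75, comfortable=0.40, ¬cold=1−0.33=0.67; AND[max(0, a+b−1)] → w = 0.00
R3 (z=24.0): cold=0.33, dry=0.67, full=0.61; AND[max(0, a+b−1)] → w = 0.00
R4 (z=51.4): ¬empty=1−0.25=0.75, cold=0.33; AND[max(0, a+b−1)] → w = 0.08
Weighted average = (0.01·73.5 + 0.00·91.0 + 0.00·24.0 + 0.08·51.4) / (0.01 + 0.00 + 0.00 + 0.08)
  = 4.8470 / 0.0900 = 53.856

53.856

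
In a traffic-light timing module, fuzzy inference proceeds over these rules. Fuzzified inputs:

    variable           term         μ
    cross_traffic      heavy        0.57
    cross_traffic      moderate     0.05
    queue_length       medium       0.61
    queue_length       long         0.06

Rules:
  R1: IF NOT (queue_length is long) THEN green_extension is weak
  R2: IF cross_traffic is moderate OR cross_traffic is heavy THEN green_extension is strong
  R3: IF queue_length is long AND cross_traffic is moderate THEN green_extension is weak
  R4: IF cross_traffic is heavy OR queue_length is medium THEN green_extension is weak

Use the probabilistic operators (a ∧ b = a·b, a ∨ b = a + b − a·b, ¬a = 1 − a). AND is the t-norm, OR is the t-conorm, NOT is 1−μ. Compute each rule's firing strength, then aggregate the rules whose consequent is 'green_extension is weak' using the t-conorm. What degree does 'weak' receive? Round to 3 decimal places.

R1: ¬long=1−0.06=0.94 → w = 0.9400
R2: moderate=0.05, heavy=0.57; OR[a + b − a·b] → w = 0.5915
R3: long=0.06, moderate=0.05; AND[a·b] → w = 0.0030
R4: heavy=0.57, medium=0.61; OR[a + b − a·b] → w = 0.8323
Rules with consequent 'weak': {R1, R3, R4} → strengths 0.9400, 0.0030, 0.8323
Aggregate via t-conorm [a + b − a·b]: 0.9900

0.990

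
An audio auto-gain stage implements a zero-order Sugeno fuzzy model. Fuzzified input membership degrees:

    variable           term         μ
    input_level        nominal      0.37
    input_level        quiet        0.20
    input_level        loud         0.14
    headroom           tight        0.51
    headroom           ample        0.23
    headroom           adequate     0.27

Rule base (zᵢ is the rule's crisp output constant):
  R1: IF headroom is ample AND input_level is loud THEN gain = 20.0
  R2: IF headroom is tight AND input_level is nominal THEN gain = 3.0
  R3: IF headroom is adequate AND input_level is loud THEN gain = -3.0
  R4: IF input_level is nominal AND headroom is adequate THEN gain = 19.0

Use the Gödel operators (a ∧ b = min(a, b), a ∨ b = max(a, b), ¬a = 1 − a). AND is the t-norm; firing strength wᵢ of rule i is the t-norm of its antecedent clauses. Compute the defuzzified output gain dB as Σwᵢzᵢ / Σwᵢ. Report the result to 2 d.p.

R1 (z=20.0): ample=0.23, loud=0.14; AND[min(a, b)] → w = 0.14
R2 (z=3.0): tight=0.51, nominal=0.37; AND[min(a, b)] → w = 0.37
R3 (z=-3.0): adequate=0.27, loud=0.14; AND[min(a, b)] → w = 0.14
R4 (z=19.0): nominal=0.37, adequate=0.27; AND[min(a, b)] → w = 0.27
Weighted average = (0.14·20.0 + 0.37·3.0 + 0.14·-3.0 + 0.27·19.0) / (0.14 + 0.37 + 0.14 + 0.27)
  = 8.6200 / 0.9200 = 9.37

9.37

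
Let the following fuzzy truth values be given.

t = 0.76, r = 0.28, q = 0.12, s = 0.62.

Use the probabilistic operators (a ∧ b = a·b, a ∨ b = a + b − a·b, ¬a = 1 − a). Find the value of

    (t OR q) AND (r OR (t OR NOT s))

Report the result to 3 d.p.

0.704

t OR q = a + b − a·b on (0.7600, 0.1200) = 0.7888
NOT s = 1 − 0.6200 = 0.3800
t OR NOT s = a + b − a·b on (0.7600, 0.3800) = 0.8512
r OR (t OR NOT s) = a + b − a·b on (0.2800, 0.8512) = 0.8929
(t OR q) AND (r OR (t OR NOT s)) = a·b on (0.7888, 0.8929) = 0.7043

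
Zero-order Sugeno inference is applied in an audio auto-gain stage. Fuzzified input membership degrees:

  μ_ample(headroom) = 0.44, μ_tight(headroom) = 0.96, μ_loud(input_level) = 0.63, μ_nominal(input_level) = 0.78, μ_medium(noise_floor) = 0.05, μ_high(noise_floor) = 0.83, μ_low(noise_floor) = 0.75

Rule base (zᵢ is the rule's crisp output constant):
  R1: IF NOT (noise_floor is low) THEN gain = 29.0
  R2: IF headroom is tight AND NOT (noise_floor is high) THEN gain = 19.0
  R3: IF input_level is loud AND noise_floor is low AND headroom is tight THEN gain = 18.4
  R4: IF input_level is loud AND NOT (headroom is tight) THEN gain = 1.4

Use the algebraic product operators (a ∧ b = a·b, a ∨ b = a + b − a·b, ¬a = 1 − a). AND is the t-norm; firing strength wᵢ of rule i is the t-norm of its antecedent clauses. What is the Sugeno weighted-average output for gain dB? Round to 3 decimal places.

21.000

R1 (z=29.0): ¬low=1−0.75=0.25 → w = 0.2500
R2 (z=19.0): tight=0.96, ¬high=1−0.83=0.17; AND[a·b] → w = 0.1632
R3 (z=18.4): loud=0.63, low=0.75, tight=0.96; AND[a·b] → w = 0.4536
R4 (z=1.4): loud=0.63, ¬tight=1−0.96=0.04; AND[a·b] → w = 0.0252
Weighted average = (0.2500·29.0 + 0.1632·19.0 + 0.4536·18.4 + 0.0252·1.4) / (0.2500 + 0.1632 + 0.4536 + 0.0252)
  = 18.7323 / 0.8920 = 21.000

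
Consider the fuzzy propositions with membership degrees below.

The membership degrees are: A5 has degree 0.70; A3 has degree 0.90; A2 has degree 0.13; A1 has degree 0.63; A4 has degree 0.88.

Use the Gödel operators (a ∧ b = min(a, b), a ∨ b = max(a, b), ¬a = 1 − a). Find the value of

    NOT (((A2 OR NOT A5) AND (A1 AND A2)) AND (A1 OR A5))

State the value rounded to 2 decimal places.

0.87

NOT A5 = 1 − 0.70 = 0.30
A2 OR NOT A5 = max(a, b) on (0.13, 0.30) = 0.30
A1 AND A2 = min(a, b) on (0.63, 0.13) = 0.13
(A2 OR NOT A5) AND (A1 AND A2) = min(a, b) on (0.30, 0.13) = 0.13
A1 OR A5 = max(a, b) on (0.63, 0.70) = 0.70
((A2 OR NOT A5) AND (A1 AND A2)) AND (A1 OR A5) = min(a, b) on (0.13, 0.70) = 0.13
NOT (((A2 OR NOT A5) AND (A1 AND A2)) AND (A1 OR A5)) = 1 − 0.13 = 0.87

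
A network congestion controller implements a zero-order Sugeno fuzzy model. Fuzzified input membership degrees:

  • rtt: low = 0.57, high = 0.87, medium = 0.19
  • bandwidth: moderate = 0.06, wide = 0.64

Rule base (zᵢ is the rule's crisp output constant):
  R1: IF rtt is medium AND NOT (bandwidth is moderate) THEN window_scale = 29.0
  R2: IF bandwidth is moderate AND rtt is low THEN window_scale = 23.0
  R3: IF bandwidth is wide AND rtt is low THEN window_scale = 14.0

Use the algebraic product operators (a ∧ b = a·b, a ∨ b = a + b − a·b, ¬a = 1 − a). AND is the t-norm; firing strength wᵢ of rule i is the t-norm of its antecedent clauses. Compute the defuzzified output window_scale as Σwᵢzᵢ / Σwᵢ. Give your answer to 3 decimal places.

19.171

R1 (z=29.0): medium=0.19, ¬moderate=1−0.06=0.94; AND[a·b] → w = 0.1786
R2 (z=23.0): moderate=0.06, low=0.57; AND[a·b] → w = 0.0342
R3 (z=14.0): wide=0.64, low=0.57; AND[a·b] → w = 0.3648
Weighted average = (0.1786·29.0 + 0.0342·23.0 + 0.3648·14.0) / (0.1786 + 0.0342 + 0.3648)
  = 11.0732 / 0.5776 = 19.171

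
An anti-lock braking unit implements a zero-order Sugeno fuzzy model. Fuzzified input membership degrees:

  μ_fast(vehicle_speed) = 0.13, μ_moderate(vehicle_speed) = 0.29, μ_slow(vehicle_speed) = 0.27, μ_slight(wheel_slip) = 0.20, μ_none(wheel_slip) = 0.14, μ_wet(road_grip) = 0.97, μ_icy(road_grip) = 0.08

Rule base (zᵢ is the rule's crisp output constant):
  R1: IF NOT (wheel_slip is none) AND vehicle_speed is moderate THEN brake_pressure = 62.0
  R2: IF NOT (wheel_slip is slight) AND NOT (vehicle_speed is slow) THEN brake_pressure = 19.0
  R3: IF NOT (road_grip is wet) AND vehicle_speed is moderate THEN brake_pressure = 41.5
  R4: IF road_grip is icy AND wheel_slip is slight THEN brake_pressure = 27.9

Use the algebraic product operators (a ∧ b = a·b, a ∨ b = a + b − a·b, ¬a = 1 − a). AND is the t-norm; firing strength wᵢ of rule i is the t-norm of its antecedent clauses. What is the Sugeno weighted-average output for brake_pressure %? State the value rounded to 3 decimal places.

R1 (z=62.0): ¬none=1−0.14=0.86, moderate=0.29; AND[a·b] → w = 0.2494
R2 (z=19.0): ¬slight=1−0.20=0.80, ¬slow=1−0.27=0.73; AND[a·b] → w = 0.5840
R3 (z=41.5): ¬wet=1−0.97=0.03, moderate=0.29; AND[a·b] → w = 0.0087
R4 (z=27.9): icy=0.08, slight=0.20; AND[a·b] → w = 0.0160
Weighted average = (0.2494·62.0 + 0.5840·19.0 + 0.0087·41.5 + 0.0160·27.9) / (0.2494 + 0.5840 + 0.0087 + 0.0160)
  = 27.3663 / 0.8581 = 31.892

31.892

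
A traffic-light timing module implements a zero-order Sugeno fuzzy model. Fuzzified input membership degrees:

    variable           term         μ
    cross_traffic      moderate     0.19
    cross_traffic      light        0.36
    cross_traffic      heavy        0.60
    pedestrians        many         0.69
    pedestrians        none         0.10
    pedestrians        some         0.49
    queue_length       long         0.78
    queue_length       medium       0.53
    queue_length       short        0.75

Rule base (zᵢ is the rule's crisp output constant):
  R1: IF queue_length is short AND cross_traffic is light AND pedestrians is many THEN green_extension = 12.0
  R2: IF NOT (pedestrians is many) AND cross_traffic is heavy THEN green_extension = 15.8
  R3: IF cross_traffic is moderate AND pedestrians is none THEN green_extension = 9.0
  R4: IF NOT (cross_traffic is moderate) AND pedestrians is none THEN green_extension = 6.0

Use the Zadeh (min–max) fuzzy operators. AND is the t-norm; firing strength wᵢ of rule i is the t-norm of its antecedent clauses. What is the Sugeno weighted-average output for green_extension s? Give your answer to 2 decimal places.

R1 (z=12.0): short=0.75, light=0.36, many=0.69; AND[min(a, b)] → w = 0.36
R2 (z=15.8): ¬many=1−0.69=0.31, heavy=0.60; AND[min(a, b)] → w = 0.31
R3 (z=9.0): moderate=0.19, none=0.10; AND[min(a, b)] → w = 0.10
R4 (z=6.0): ¬moderate=1−0.19=0.81, none=0.10; AND[min(a, b)] → w = 0.10
Weighted average = (0.36·12.0 + 0.31·15.8 + 0.10·9.0 + 0.10·6.0) / (0.36 + 0.31 + 0.10 + 0.10)
  = 10.7180 / 0.8700 = 12.32

12.32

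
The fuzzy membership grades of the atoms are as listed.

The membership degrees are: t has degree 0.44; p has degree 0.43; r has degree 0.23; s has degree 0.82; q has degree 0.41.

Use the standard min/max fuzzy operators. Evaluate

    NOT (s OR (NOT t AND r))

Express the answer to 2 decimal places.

NOT t = 1 − 0.44 = 0.56
NOT t AND r = min(a, b) on (0.56, 0.23) = 0.23
s OR (NOT t AND r) = max(a, b) on (0.82, 0.23) = 0.82
NOT (s OR (NOT t AND r)) = 1 − 0.82 = 0.18

0.18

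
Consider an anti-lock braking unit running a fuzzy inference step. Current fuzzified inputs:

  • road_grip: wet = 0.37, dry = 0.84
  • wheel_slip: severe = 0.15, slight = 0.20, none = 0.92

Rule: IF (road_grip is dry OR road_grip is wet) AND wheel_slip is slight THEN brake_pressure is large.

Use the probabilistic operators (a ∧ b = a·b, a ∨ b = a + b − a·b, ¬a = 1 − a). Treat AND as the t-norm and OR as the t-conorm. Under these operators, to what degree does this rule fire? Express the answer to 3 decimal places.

firing strength: (dry=0.84 OR wet=0.37) = 0.8992; AND[a·b] with slight=0.20 → w = 0.1798

0.180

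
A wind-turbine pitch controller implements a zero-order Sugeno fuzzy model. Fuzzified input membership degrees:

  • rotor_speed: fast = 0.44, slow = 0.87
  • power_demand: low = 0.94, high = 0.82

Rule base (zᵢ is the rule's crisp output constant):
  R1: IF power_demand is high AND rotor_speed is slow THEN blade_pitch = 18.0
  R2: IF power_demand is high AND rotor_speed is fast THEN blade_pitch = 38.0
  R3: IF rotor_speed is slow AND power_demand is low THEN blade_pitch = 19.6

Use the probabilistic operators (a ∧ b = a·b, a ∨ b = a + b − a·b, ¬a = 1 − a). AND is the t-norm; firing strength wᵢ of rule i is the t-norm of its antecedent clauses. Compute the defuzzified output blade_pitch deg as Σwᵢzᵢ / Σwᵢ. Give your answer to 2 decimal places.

R1 (z=18.0): high=0.82, slow=0.87; AND[a·b] → w = 0.7134
R2 (z=38.0): high=0.82, fast=0.44; AND[a·b] → w = 0.3608
R3 (z=19.6): slow=0.87, low=0.94; AND[a·b] → w = 0.8178
Weighted average = (0.7134·18.0 + 0.3608·38.0 + 0.8178·19.6) / (0.7134 + 0.3608 + 0.8178)
  = 42.5805 / 1.8920 = 22.51

22.51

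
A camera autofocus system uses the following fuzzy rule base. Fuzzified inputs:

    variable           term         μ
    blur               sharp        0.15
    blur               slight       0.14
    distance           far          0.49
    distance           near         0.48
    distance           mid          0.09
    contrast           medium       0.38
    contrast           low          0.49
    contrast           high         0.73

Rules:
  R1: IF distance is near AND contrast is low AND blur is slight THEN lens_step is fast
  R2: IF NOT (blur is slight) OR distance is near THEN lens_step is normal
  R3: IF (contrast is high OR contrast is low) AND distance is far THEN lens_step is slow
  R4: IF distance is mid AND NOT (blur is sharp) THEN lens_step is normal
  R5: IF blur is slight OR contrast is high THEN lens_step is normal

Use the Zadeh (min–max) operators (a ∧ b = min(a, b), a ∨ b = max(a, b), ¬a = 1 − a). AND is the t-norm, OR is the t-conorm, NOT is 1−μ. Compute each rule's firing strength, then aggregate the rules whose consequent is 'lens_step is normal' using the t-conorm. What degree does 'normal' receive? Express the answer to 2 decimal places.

0.86

R1: near=0.48, low=0.49, slight=0.14; AND[min(a, b)] → w = 0.14
R2: ¬slight=1−0.14=0.86, near=0.48; OR[max(a, b)] → w = 0.86
R3: (high=0.73 OR low=0.49) = 0.73; AND[min(a, b)] with far=0.49 → w = 0.49
R4: mid=0.09, ¬sharp=1−0.15=0.85; AND[min(a, b)] → w = 0.09
R5: slight=0.14, high=0.73; OR[max(a, b)] → w = 0.73
Rules with consequent 'normal': {R2, R4, R5} → strengths 0.86, 0.09, 0.73
Aggregate via t-conorm [max(a, b)]: 0.86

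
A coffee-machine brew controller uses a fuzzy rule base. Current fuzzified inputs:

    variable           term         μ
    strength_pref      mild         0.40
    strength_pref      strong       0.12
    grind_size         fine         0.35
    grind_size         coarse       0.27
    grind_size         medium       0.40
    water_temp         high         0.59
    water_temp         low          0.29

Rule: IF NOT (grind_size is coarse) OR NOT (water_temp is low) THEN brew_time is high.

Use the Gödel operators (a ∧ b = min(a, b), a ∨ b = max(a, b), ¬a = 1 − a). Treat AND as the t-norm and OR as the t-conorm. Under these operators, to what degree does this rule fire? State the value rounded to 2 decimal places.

firing strength: ¬coarse=1−0.27=0.73, ¬low=1−0.29=0.71; OR[max(a, b)] → w = 0.73

0.73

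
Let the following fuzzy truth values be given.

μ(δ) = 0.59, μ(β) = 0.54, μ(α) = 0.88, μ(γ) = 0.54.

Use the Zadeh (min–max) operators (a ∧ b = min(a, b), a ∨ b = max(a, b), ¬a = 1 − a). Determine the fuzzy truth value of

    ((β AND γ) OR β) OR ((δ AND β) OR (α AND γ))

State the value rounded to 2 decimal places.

β AND γ = min(a, b) on (0.54, 0.54) = 0.54
(β AND γ) OR β = max(a, b) on (0.54, 0.54) = 0.54
δ AND β = min(a, b) on (0.59, 0.54) = 0.54
α AND γ = min(a, b) on (0.88, 0.54) = 0.54
(δ AND β) OR (α AND γ) = max(a, b) on (0.54, 0.54) = 0.54
((β AND γ) OR β) OR ((δ AND β) OR (α AND γ)) = max(a, b) on (0.54, 0.54) = 0.54

0.54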